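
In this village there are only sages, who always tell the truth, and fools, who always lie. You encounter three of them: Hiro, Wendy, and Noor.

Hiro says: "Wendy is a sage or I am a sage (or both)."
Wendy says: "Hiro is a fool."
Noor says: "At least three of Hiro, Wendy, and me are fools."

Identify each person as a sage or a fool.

Consider Hiro. Suppose Hiro is a fool.
Then no assignment of the remaining roles makes every statement match its speaker's type — contradiction.
So Hiro is a sage.
With that fixed, Wendy's statement is false, so Wendy is a fool.
With that fixed, Noor's statement is false, so Noor is a fool.

Hiro: sage, Wendy: fool, Noor: fool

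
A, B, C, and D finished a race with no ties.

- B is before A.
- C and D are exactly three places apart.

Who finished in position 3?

With clues 1–2, B, C, and D are ruled out for place 3.
So place 3 is A.

A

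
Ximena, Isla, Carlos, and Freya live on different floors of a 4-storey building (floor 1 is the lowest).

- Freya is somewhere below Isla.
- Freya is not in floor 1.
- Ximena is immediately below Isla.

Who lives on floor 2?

Freya

With clues 1–2, Isla is ruled out for floor 2.
With clues 1–3, Carlos and Ximena are ruled out for floor 2.
So floor 2 is Freya.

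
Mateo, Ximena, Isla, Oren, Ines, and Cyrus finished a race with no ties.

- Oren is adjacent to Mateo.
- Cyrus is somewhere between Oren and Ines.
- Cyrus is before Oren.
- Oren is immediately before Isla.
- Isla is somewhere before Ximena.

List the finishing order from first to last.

From clues 1–2: Cyrus is in {2,3,4,5}.
From clues 1–3: Ines is in {1,2,3}.
From clues 1–4: Mateo is in {3,4}.
From clues 1–5: Ines → place 1, Cyrus → place 2, Mateo → place 3, Oren → place 4, Isla → place 5, Ximena → place 6.

Ines, Cyrus, Mateo, Oren, Isla, Ximena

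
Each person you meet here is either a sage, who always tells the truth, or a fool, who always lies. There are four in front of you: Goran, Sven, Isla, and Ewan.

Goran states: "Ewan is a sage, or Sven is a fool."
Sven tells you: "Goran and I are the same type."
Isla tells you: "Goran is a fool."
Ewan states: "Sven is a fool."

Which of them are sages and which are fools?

Consider Goran. Suppose Goran is a fool.
Then whichever role Sven has, Sven's statement has the wrong truth value — contradiction.
So Goran is a sage.
With that fixed, Isla's statement is false, so Isla is a fool.
Consider Sven. Suppose Sven is a sage.
Then no assignment of the remaining roles makes every statement match its speaker's type — contradiction.
So Sven is a fool.
With that fixed, Ewan's statement is true, so Ewan is a sage.

Goran: sage, Sven: fool, Isla: fool, Ewan: sage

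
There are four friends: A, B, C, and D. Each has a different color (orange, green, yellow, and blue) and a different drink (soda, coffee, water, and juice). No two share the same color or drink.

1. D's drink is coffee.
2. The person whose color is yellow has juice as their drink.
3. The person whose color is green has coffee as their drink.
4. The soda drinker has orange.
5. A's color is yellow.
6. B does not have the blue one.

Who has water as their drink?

Clue 1 rules out D for the one with drink water.
With clues 1–5, A is impossible for the one with drink water.
With clues 1–6, B is impossible for the one with drink water.
That leaves C.

C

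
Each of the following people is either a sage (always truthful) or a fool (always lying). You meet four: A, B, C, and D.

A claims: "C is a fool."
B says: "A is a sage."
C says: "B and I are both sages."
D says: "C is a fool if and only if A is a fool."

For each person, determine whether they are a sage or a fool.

Consider A. Suppose A is a fool.
Then no assignment of the remaining roles makes every statement match its speaker's type — contradiction.
So A is a sage.
With that fixed, B's statement is true, so B is a sage.
Consider C. Suppose C is a sage.
Then A's statement comes out false, contradicting A being a sage.
So C is a fool.
With that fixed, D's statement is false, so D is a fool.

A: sage, B: sage, C: fool, D: fool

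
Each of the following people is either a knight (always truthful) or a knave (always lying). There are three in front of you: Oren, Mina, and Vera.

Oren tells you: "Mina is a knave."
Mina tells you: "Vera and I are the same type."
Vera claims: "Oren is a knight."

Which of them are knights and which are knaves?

Oren: knight, Mina: knave, Vera: knight

Consider Oren. Suppose Oren is a knave.
Then no assignment of the remaining roles makes every statement match its speaker's type — contradiction.
So Oren is a knight.
With that fixed, Vera's statement is true, so Vera is a knight.
Consider Mina. Suppose Mina is a knight.
Then Oren's statement comes out false, contradicting Oren being a knight.
So Mina is a knave.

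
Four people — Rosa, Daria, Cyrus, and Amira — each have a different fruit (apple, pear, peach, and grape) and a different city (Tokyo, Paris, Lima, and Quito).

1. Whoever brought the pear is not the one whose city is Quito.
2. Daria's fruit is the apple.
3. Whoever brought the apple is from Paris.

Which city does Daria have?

With clues 1–3, Lima, Quito, and Tokyo are impossible for Daria's city.
That leaves Paris.

Paris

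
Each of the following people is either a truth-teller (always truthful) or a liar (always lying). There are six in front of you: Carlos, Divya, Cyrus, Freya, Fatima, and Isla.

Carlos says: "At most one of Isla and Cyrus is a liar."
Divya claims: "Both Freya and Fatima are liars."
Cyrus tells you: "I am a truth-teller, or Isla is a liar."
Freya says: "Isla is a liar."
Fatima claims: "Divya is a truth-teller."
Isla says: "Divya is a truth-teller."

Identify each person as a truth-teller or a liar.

Consider Carlos. Suppose Carlos is a liar.
Then no assignment of the remaining roles makes every statement match its speaker's type — contradiction.
So Carlos is a truth-teller.
Consider Divya. Suppose Divya is a truth-teller.
Then no assignment of the remaining roles makes every statement match its speaker's type — contradiction.
So Divya is a liar.
With that fixed, Fatima's statement is false, so Fatima is a liar.
With that fixed, Isla's statement is false, so Isla is a liar.
With that fixed, Cyrus's statement is true, so Cyrus is a truth-teller.
With that fixed, Freya's statement is true, so Freya is a truth-teller.

Carlos: truth-teller, Divya: liar, Cyrus: truth-teller, Freya: truth-teller, Fatima: liar, Isla: liar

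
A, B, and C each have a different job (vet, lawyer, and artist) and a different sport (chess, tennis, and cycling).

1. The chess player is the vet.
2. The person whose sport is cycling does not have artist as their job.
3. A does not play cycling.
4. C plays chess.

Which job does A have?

With clues 1–3, lawyer is impossible for A's job.
With clues 1–4, vet is impossible for A's job.
That leaves artist.

artist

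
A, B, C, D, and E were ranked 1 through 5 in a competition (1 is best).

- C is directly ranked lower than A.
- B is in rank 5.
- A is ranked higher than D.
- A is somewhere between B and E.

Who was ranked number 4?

With clues 1–2, A and B are ruled out for rank 4.
With clues 1–3, C is ruled out for rank 4.
With clues 1–4, E is ruled out for rank 4.
So rank 4 is D.

D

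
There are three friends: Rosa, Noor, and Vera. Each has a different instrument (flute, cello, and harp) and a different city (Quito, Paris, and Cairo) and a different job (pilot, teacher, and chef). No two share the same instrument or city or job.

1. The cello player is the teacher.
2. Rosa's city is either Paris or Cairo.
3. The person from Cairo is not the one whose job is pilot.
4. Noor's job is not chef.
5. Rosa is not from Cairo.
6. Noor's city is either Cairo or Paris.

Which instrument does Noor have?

With clues 1–6, flute and harp are impossible for Noor's instrument.
That leaves cello.

cello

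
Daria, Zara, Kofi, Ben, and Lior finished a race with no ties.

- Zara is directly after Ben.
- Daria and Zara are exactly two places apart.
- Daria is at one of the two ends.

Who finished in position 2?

Ben

With clues 1–3, Daria, Kofi, Lior, and Zara are ruled out for place 2.
So place 2 is Ben.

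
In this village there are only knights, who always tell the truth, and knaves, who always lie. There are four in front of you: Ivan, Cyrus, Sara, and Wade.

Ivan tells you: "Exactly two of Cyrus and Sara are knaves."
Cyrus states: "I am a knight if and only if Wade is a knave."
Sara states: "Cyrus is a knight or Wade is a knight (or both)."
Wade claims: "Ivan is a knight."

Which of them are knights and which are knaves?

Ivan: knave, Cyrus: knight, Sara: knight, Wade: knave

Consider Ivan. Suppose Ivan is a knight.
Then no assignment of the remaining roles makes every statement match its speaker's type — contradiction.
So Ivan is a knave.
With that fixed, Wade's statement is false, so Wade is a knave.
Consider Cyrus. Suppose Cyrus is a knave.
Then no assignment of the remaining roles makes every statement match its speaker's type — contradiction.
So Cyrus is a knight.
With that fixed, Sara's statement is true, so Sara is a knight.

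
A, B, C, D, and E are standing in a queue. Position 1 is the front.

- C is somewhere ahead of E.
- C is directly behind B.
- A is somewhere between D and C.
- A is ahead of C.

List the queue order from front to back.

D, A, B, C, E

From clue 1: C is in {1,2,3,4}.
From clues 1–2: B is in {1,2,3}.
From clues 1–3: B is in {1,3}.
From clues 1–4: D → position 1, A → position 2, B → position 3, C → position 4, E → position 5.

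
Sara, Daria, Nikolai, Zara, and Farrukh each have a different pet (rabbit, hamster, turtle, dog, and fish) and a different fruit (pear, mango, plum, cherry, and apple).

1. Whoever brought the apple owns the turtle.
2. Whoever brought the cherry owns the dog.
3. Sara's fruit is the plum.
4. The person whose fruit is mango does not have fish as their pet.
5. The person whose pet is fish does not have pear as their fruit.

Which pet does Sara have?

With clues 1–3, dog and turtle are impossible for Sara's pet.
With clues 1–5, hamster and rabbit are impossible for Sara's pet.
That leaves fish.

fish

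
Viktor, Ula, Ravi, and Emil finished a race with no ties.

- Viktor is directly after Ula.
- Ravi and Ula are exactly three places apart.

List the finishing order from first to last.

Ula, Viktor, Emil, Ravi

From clue 1: Viktor is in {2,3,4}.
From clues 1–2: Ula → place 1, Viktor → place 2, Emil → place 3, Ravi → place 4.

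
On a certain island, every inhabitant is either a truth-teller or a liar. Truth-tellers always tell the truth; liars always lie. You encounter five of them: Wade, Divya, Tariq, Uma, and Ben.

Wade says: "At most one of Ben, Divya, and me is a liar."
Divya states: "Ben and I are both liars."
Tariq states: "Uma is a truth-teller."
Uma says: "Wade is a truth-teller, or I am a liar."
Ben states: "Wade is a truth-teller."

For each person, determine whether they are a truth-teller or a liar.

Consider Wade. Suppose Wade is a liar.
Then whichever role Uma has, Uma's statement has the wrong truth value — contradiction.
So Wade is a truth-teller.
With that fixed, Uma's statement is true, so Uma is a truth-teller.
With that fixed, Ben's statement is true, so Ben is a truth-teller.
With that fixed, Divya's statement is false, so Divya is a liar.
With that fixed, Tariq's statement is true, so Tariq is a truth-teller.

Wade: truth-teller, Divya: liar, Tariq: truth-teller, Uma: truth-teller, Ben: truth-teller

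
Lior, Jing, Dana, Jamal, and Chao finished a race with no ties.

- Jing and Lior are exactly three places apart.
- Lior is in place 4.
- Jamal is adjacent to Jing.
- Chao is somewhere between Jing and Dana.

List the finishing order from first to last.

From clue 1: Lior is in {1,2,4,5}.
From clues 1–2: Jing → place 1, Lior → place 4.
From clues 1–3: Jamal → place 2.
From clues 1–4: Chao → place 3, Dana → place 5.

Jing, Jamal, Chao, Lior, Dana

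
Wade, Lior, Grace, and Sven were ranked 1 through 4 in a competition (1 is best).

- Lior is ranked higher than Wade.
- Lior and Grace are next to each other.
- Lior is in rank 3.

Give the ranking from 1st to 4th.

Sven, Grace, Lior, Wade

From clue 1: Wade is in {2,3,4}.
From clues 1–2: Wade is in {3,4}.
From clues 1–3: Sven → rank 1, Grace → rank 2, Lior → rank 3, Wade → rank 4.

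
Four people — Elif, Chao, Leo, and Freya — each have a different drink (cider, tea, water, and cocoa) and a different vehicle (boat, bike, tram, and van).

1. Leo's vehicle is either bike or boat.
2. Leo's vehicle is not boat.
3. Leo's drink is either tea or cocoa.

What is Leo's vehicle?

Clue 1 rules out tram and van for Leo's vehicle.
With clues 1–2, boat is impossible for Leo's vehicle.
That leaves bike.

bike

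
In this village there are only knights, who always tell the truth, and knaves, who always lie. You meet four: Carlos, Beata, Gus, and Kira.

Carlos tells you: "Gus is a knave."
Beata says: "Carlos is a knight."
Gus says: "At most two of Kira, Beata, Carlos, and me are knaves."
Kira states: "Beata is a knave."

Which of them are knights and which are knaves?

Consider Carlos. Suppose Carlos is a knight.
Then no assignment of the remaining roles makes every statement match its speaker's type — contradiction.
So Carlos is a knave.
With that fixed, Beata's statement is false, so Beata is a knave.
With that fixed, Kira's statement is true, so Kira is a knight.
Consider Gus. Suppose Gus is a knave.
Then Carlos's statement comes out true, contradicting Carlos being a knave.
So Gus is a knight.

Carlos: knave, Beata: knave, Gus: knight, Kira: knight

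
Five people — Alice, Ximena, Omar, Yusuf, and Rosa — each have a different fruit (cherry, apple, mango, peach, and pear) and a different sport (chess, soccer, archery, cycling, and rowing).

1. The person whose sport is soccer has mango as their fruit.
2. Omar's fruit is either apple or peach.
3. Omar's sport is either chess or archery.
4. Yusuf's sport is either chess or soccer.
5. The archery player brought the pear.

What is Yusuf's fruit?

mango

With clues 1–5, apple, cherry, peach, and pear are impossible for Yusuf's fruit.
That leaves mango.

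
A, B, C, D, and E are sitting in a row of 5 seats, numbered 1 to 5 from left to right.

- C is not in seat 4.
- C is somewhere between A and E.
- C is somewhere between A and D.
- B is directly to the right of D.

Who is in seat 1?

With clues 1–2, C is ruled out for seat 1.
With clues 1–4, B, D, and E are ruled out for seat 1.
So seat 1 is A.

A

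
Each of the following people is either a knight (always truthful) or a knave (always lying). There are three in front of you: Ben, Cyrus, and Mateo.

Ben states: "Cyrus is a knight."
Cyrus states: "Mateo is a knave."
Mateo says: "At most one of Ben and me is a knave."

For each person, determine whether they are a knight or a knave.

Ben: knave, Cyrus: knave, Mateo: knight

Consider Ben. Suppose Ben is a knight.
Then no assignment of the remaining roles makes every statement match its speaker's type — contradiction.
So Ben is a knave.
Consider Cyrus. Suppose Cyrus is a knight.
Then Ben's statement comes out true, contradicting Ben being a knave.
So Cyrus is a knave.
Consider Mateo. Suppose Mateo is a knave.
Then Cyrus's statement comes out true, contradicting Cyrus being a knave.
So Mateo is a knight.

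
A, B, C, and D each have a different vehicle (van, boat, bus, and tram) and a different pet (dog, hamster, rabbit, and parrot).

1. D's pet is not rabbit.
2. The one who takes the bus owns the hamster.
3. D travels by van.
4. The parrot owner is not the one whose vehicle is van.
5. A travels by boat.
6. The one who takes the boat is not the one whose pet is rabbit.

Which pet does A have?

With clues 1–4, dog is impossible for A's pet.
With clues 1–5, hamster is impossible for A's pet.
With clues 1–6, rabbit is impossible for A's pet.
That leaves parrot.

parrot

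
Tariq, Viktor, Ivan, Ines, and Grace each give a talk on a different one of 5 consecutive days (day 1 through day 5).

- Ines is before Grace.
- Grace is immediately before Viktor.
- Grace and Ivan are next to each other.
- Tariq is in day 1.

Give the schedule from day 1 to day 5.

From clue 1: Ines is in {1,2,3,4}.
From clues 1–2: Viktor is in {3,4,5}.
From clues 1–3: Viktor is in {4,5}.
From clues 1–4: Tariq → day 1, Ines → day 2, Ivan → day 3, Grace → day 4, Viktor → day 5.

Tariq, Ines, Ivan, Grace, Viktor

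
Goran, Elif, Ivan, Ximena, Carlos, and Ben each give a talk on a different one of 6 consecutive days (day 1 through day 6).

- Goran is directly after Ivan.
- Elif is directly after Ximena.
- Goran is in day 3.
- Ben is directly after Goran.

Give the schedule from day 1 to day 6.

Carlos, Ivan, Goran, Ben, Ximena, Elif

From clue 1: Goran is in {2,3,4,5,6}.
From clues 1–3: Ivan → day 2, Goran → day 3.
From clues 1–4: Carlos → day 1, Ben → day 4, Ximena → day 5, Elif → day 6.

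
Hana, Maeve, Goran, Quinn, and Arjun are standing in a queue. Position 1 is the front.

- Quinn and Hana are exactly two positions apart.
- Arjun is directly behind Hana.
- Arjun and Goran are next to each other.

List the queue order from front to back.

Quinn, Maeve, Hana, Arjun, Goran

From clues 1–2: Hana is in {1,2,3,4}.
From clues 1–3: Quinn → position 1, Maeve → position 2, Hana → position 3, Arjun → position 4, Goran → position 5.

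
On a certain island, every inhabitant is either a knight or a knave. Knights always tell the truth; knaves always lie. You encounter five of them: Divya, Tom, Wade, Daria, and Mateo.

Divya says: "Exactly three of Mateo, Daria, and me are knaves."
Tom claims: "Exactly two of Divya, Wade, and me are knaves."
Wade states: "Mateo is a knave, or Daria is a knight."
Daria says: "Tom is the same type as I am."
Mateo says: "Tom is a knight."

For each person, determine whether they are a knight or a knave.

Consider Divya. Suppose Divya is a knight.
Then Divya's own statement would have to be true, but it can't be — contradiction.
So Divya is a knave.
Consider Tom. Suppose Tom is a knave.
Then whichever role Daria has, Daria's statement has the wrong truth value — contradiction.
So Tom is a knight.
With that fixed, Mateo's statement is true, so Mateo is a knight.
Consider Wade. Suppose Wade is a knight.
Then Tom's statement comes out false, contradicting Tom being a knight.
So Wade is a knave.
Consider Daria. Suppose Daria is a knight.
Then Wade's statement comes out true, contradicting Wade being a knave.
So Daria is a knave.

Divya: knave, Tom: knight, Wade: knave, Daria: knave, Mateo: knight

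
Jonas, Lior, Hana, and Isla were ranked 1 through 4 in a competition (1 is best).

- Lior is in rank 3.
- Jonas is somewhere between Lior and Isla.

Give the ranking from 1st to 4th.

Isla, Jonas, Lior, Hana

From clue 1: Lior → rank 3.
From clues 1–2: Isla → rank 1, Jonas → rank 2, Hana → rank 4.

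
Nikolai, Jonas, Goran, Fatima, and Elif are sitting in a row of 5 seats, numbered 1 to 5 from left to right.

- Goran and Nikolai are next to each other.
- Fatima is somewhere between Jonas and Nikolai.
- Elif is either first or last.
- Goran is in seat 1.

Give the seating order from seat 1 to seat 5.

Goran, Nikolai, Fatima, Jonas, Elif

From clues 1–2: Fatima is in {2,3,4}.
From clues 1–3: Elif is in {1,5}.
From clues 1–4: Goran → seat 1, Nikolai → seat 2, Fatima → seat 3, Jonas → seat 4, Elif → seat 5.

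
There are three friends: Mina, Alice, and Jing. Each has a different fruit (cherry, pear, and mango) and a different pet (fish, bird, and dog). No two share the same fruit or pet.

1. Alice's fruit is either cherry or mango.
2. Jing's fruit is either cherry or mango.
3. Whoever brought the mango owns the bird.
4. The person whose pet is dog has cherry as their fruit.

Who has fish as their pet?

With clues 1–4, Alice and Jing are impossible for the one with pet fish.
That leaves Mina.

Mina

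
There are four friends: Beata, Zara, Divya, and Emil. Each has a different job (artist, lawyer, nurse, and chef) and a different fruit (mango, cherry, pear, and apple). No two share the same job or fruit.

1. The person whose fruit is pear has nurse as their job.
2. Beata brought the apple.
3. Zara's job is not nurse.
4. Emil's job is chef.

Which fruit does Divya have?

With clues 1–2, apple is impossible for Divya's fruit.
With clues 1–4, cherry and mango are impossible for Divya's fruit.
That leaves pear.

pear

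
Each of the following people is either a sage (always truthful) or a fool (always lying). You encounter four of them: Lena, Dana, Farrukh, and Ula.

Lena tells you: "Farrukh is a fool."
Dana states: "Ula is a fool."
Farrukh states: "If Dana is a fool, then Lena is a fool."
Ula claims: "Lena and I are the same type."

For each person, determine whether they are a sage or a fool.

Lena: sage, Dana: fool, Farrukh: fool, Ula: sage

Consider Lena. Suppose Lena is a fool.
Then whichever role Ula has, Ula's statement has the wrong truth value — contradiction.
So Lena is a sage.
Consider Dana. Suppose Dana is a sage.
Then no assignment of the remaining roles makes every statement match its speaker's type — contradiction.
So Dana is a fool.
With that fixed, Farrukh's statement is false, so Farrukh is a fool.
Consider Ula. Suppose Ula is a fool.
Then Dana's statement comes out true, contradicting Dana being a fool.
So Ula is a sage.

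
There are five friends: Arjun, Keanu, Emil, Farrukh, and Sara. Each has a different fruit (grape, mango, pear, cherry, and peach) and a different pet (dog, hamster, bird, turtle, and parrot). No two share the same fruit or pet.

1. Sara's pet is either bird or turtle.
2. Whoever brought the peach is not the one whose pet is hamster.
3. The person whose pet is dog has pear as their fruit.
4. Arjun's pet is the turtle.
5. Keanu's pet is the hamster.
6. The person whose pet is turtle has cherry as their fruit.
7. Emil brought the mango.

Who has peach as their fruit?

Sara

With clues 1–5, Keanu is impossible for the one with fruit peach.
With clues 1–6, Arjun is impossible for the one with fruit peach.
With clues 1–7, Emil and Farrukh are impossible for the one with fruit peach.
That leaves Sara.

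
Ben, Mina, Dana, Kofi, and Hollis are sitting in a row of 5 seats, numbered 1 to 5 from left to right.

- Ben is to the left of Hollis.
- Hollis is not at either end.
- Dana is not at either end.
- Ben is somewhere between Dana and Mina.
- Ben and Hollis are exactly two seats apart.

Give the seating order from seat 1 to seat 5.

From clue 1: Ben is in {1,2,3,4}.
From clues 1–2: Ben is in {1,2,3}.
From clues 1–4: Ben is in {2,3}.
From clues 1–5: Mina → seat 1, Ben → seat 2, Dana → seat 3, Hollis → seat 4, Kofi → seat 5.

Mina, Ben, Dana, Hollis, Kofi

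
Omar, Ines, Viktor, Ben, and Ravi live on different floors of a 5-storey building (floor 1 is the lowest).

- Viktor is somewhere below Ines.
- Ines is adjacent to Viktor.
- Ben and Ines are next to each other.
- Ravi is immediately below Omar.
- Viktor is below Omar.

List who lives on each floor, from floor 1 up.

Viktor, Ines, Ben, Ravi, Omar

From clue 1: Ines is in {2,3,4,5}.
From clues 1–3: Ines is in {2,3,4}.
From clues 1–4: Omar is in {2,5}.
From clues 1–5: Viktor → floor 1, Ines → floor 2, Ben → floor 3, Ravi → floor 4, Omar → floor 5.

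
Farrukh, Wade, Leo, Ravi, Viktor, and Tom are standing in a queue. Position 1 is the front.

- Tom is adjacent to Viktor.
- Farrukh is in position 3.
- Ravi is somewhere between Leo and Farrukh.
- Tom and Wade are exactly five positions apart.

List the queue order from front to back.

Tom, Viktor, Farrukh, Ravi, Leo, Wade

From clues 1–2: Farrukh → position 3.
From clues 1–3: Wade is in {4,5,6}.
From clues 1–4: Tom → position 1, Viktor → position 2, Ravi → position 4, Leo → position 5, Wade → position 6.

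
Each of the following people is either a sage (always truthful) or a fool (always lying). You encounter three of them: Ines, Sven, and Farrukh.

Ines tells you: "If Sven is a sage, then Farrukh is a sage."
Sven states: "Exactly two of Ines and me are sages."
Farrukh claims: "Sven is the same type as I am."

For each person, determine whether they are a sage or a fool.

Ines: sage, Sven: sage, Farrukh: sage

Consider Ines. Suppose Ines is a fool.
Then no assignment of the remaining roles makes every statement match its speaker's type — contradiction.
So Ines is a sage.
Consider Sven. Suppose Sven is a fool.
Then whichever role Farrukh has, Farrukh's statement has the wrong truth value — contradiction.
So Sven is a sage.
Consider Farrukh. Suppose Farrukh is a fool.
Then Ines's statement comes out false, contradicting Ines being a sage.
So Farrukh is a sage.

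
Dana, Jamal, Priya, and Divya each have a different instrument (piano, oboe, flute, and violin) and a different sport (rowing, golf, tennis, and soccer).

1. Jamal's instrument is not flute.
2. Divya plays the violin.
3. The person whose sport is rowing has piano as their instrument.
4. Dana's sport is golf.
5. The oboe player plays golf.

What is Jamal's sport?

rowing

With clues 1–4, golf is impossible for Jamal's sport.
With clues 1–5, soccer and tennis are impossible for Jamal's sport.
That leaves rowing.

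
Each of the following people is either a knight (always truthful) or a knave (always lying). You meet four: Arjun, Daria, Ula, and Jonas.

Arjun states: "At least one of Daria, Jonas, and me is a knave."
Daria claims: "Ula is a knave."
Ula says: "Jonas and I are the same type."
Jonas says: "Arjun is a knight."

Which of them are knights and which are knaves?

Consider Arjun. Suppose Arjun is a knave.
Then Arjun's own statement would have to be false, but it can't be — contradiction.
So Arjun is a knight.
With that fixed, Jonas's statement is true, so Jonas is a knight.
Consider Daria. Suppose Daria is a knight.
Then Arjun's statement comes out false, contradicting Arjun being a knight.
So Daria is a knave.
Consider Ula. Suppose Ula is a knave.
Then Daria's statement comes out true, contradicting Daria being a knave.
So Ula is a knight.

Arjun: knight, Daria: knave, Ula: knight, Jonas: knight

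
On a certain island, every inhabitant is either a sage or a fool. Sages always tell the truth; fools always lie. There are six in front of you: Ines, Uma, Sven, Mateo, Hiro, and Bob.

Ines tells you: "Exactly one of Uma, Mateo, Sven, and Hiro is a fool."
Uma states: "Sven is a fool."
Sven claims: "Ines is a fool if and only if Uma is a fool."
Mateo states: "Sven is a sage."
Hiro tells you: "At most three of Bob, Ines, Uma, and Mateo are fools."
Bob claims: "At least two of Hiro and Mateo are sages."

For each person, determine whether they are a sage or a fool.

Ines: fool, Uma: sage, Sven: fool, Mateo: fool, Hiro: sage, Bob: fool

Consider Ines. Suppose Ines is a sage.
Then no assignment of the remaining roles makes every statement match its speaker's type — contradiction.
So Ines is a fool.
Consider Uma. Suppose Uma is a fool.
Then no assignment of the remaining roles makes every statement match its speaker's type — contradiction.
So Uma is a sage.
With that fixed, Sven's statement is false, so Sven is a fool.
With that fixed, Mateo's statement is false, so Mateo is a fool.
With that fixed, Hiro's statement is true, so Hiro is a sage.
With that fixed, Bob's statement is false, so Bob is a fool.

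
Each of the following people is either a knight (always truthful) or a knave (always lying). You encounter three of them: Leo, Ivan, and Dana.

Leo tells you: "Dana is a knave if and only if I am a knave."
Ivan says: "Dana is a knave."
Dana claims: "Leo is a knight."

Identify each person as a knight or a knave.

Leo: knight, Ivan: knave, Dana: knight

Consider Leo. Suppose Leo is a knave.
Then no assignment of the remaining roles makes every statement match its speaker's type — contradiction.
So Leo is a knight.
With that fixed, Dana's statement is true, so Dana is a knight.
With that fixed, Ivan's statement is false, so Ivan is a knave.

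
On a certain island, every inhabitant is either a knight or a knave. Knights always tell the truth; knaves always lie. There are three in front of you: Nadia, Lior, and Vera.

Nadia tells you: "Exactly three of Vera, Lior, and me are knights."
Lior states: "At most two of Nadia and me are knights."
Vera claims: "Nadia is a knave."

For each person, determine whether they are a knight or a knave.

Regardless of anyone's role, Lior's statement is true, so Lior is a knight.
Consider Nadia. Suppose Nadia is a knight.
Then no assignment of the remaining roles makes every statement match its speaker's type — contradiction.
So Nadia is a knave.
With that fixed, Vera's statement is true, so Vera is a knight.

Nadia: knave, Lior: knight, Vera: knight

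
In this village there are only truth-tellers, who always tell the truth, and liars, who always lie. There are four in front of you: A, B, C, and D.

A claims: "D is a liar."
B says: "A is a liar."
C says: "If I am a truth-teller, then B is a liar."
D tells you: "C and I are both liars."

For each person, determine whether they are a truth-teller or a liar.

A: truth-teller, B: liar, C: truth-teller, D: liar

Consider A. Suppose A is a liar.
Then no assignment of the remaining roles makes every statement match its speaker's type — contradiction.
So A is a truth-teller.
With that fixed, B's statement is false, so B is a liar.
With that fixed, C's statement is true, so C is a truth-teller.
With that fixed, D's statement is false, so D is a liar.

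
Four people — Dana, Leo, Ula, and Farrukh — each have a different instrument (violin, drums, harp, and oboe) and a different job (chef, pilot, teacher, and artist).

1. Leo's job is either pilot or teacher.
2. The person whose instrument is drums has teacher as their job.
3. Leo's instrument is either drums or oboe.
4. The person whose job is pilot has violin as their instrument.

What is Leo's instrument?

With clues 1–3, harp and violin are impossible for Leo's instrument.
With clues 1–4, oboe is impossible for Leo's instrument.
That leaves drums.

drums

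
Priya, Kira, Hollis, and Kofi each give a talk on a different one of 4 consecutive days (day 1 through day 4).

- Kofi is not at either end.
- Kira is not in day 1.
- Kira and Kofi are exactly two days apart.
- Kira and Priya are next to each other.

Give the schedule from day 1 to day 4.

From clue 1: Kofi is in {2,3}.
From clues 1–3: Kofi → day 2, Kira → day 4.
From clues 1–4: Hollis → day 1, Priya → day 3.

Hollis, Kofi, Priya, Kira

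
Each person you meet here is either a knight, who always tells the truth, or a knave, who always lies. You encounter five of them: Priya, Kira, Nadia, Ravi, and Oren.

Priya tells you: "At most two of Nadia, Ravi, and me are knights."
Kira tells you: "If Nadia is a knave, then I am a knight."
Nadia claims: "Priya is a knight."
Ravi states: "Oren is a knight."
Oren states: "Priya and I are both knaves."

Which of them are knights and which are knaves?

Priya: knight, Kira: knight, Nadia: knight, Ravi: knave, Oren: knave

Consider Priya. Suppose Priya is a knave.
Then Priya's own statement would have to be false, but it can't be — contradiction.
So Priya is a knight.
With that fixed, Nadia's statement is true, so Nadia is a knight.
With that fixed, Oren's statement is false, so Oren is a knave.
With that fixed, Kira's statement is true, so Kira is a knight.
With that fixed, Ravi's statement is false, so Ravi is a knave.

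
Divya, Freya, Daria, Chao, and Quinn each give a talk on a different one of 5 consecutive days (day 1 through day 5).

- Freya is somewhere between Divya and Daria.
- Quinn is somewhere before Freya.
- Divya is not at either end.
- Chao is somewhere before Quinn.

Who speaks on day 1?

With clue 1, Freya is ruled out for day 1.
With clues 1–3, Divya is ruled out for day 1.
With clues 1–4, Daria and Quinn are ruled out for day 1.
So day 1 is Chao.

Chao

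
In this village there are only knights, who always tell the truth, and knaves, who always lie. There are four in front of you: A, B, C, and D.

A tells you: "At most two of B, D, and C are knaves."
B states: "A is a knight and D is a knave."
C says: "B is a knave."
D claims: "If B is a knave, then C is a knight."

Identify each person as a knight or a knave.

Consider A. Suppose A is a knave.
Then no assignment of the remaining roles makes every statement match its speaker's type — contradiction.
So A is a knight.
Consider B. Suppose B is a knight.
Then no assignment of the remaining roles makes every statement match its speaker's type — contradiction.
So B is a knave.
With that fixed, C's statement is true, so C is a knight.
With that fixed, D's statement is true, so D is a knight.

A: knight, B: knave, C: knight, D: knight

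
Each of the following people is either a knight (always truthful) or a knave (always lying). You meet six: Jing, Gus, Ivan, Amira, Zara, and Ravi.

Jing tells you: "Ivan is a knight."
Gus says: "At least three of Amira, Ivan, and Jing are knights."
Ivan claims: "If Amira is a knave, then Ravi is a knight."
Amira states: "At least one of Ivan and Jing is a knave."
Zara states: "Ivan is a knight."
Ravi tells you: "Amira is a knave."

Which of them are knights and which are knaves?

Jing: knight, Gus: knave, Ivan: knight, Amira: knave, Zara: knight, Ravi: knight

Consider Jing. Suppose Jing is a knave.
Then no assignment of the remaining roles makes every statement match its speaker's type — contradiction.
So Jing is a knight.
Consider Gus. Suppose Gus is a knight.
Then no assignment of the remaining roles makes every statement match its speaker's type — contradiction.
So Gus is a knave.
Consider Ivan. Suppose Ivan is a knave.
Then Jing's statement comes out false, contradicting Jing being a knight.
So Ivan is a knight.
With that fixed, Amira's statement is false, so Amira is a knave.
With that fixed, Zara's statement is true, so Zara is a knight.
With that fixed, Ravi's statement is true, so Ravi is a knight.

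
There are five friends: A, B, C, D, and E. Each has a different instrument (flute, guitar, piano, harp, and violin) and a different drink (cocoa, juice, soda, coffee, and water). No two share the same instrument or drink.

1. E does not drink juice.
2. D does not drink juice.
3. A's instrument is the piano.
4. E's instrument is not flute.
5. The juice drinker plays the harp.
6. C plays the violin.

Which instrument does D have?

flute

With clues 1–3, piano is impossible for D's instrument.
With clues 1–5, harp is impossible for D's instrument.
With clues 1–6, guitar and violin are impossible for D's instrument.
That leaves flute.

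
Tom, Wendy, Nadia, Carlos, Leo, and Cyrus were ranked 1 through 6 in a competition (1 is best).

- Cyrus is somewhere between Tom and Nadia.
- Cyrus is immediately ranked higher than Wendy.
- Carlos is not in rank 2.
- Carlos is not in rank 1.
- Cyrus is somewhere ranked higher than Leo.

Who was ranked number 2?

With clues 1–2, Wendy is ruled out for rank 2.
With clues 1–3, Carlos is ruled out for rank 2.
With clues 1–5, Leo, Nadia, and Tom are ruled out for rank 2.
So rank 2 is Cyrus.

Cyrus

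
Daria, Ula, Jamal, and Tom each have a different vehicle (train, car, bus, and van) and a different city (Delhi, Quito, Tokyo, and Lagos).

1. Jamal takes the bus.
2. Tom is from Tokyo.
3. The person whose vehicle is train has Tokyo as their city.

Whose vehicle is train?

Clue 1 rules out Jamal for the one with vehicle train.
With clues 1–3, Daria and Ula are impossible for the one with vehicle train.
That leaves Tom.

Tom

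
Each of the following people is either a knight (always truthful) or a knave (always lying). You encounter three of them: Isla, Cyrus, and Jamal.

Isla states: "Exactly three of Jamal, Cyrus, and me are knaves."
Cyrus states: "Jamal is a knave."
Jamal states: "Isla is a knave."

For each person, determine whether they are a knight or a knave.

Consider Isla. Suppose Isla is a knight.
Then Isla's own statement would have to be true, but it can't be — contradiction.
So Isla is a knave.
With that fixed, Jamal's statement is true, so Jamal is a knight.
With that fixed, Cyrus's statement is false, so Cyrus is a knave.

Isla: knave, Cyrus: knave, Jamal: knight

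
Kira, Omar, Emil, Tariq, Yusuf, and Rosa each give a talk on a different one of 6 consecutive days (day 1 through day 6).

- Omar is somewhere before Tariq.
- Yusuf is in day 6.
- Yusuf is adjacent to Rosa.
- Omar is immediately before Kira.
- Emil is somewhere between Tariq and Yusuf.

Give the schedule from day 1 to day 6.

From clue 1: Omar is in {1,2,3,4,5}.
From clues 1–2: Yusuf → day 6.
From clues 1–3: Rosa → day 5.
From clues 1–4: Kira is in {2,3}.
From clues 1–5: Omar → day 1, Kira → day 2, Tariq → day 3, Emil → day 4.

Omar, Kira, Tariq, Emil, Rosa, Yusuf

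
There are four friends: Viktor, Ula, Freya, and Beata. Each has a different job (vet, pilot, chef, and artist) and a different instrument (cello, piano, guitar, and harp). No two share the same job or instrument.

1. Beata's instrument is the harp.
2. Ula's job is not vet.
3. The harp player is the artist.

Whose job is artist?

With clues 1–3, Freya, Ula, and Viktor are impossible for the one with job artist.
That leaves Beata.

Beata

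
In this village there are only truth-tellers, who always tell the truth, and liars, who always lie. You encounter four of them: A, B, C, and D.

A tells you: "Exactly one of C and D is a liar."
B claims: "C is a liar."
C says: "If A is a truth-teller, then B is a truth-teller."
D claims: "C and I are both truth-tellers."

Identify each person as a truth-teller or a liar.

Consider A. Suppose A is a truth-teller.
Then no assignment of the remaining roles makes every statement match its speaker's type — contradiction.
So A is a liar.
With that fixed, C's statement is true, so C is a truth-teller.
With that fixed, B's statement is false, so B is a liar.
Consider D. Suppose D is a liar.
Then A's statement comes out true, contradicting A being a liar.
So D is a truth-teller.

A: liar, B: liar, C: truth-teller, D: truth-teller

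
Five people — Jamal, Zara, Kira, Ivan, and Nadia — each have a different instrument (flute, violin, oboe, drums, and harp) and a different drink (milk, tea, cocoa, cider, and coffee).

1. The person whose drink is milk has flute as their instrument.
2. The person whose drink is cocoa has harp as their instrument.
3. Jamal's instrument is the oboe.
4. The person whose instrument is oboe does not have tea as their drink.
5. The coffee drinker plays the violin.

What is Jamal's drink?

With clues 1–3, cocoa and milk are impossible for Jamal's drink.
With clues 1–4, tea is impossible for Jamal's drink.
With clues 1–5, coffee is impossible for Jamal's drink.
That leaves cider.

cider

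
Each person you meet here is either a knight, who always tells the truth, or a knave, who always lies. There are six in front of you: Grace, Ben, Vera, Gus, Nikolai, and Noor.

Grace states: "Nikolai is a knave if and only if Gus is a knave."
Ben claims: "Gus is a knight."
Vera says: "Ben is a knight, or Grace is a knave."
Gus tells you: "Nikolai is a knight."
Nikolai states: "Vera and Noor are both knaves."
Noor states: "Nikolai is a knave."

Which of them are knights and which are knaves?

Grace: knight, Ben: knave, Vera: knave, Gus: knave, Nikolai: knave, Noor: knight

Consider Grace. Suppose Grace is a knave.
Then no assignment of the remaining roles makes every statement match its speaker's type — contradiction.
So Grace is a knight.
Consider Ben. Suppose Ben is a knight.
Then no assignment of the remaining roles makes every statement match its speaker's type — contradiction.
So Ben is a knave.
With that fixed, Vera's statement is false, so Vera is a knave.
Consider Gus. Suppose Gus is a knight.
Then Ben's statement comes out true, contradicting Ben being a knave.
So Gus is a knave.
Consider Nikolai. Suppose Nikolai is a knight.
Then Grace's statement comes out false, contradicting Grace being a knight.
So Nikolai is a knave.
With that fixed, Noor's statement is true, so Noor is a knight.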